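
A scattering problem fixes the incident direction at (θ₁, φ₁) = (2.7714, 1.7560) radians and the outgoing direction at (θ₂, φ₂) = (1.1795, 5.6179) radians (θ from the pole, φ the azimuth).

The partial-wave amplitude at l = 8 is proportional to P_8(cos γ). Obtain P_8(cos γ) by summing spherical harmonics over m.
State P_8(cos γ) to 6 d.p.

Term-by-term m-sum for l=8 (normalisation 4π/17 = 0.739198):
  m=-8: +0.000013+0.000151i × +0.157432-0.225303i = +0.000036+0.000021i  (running Σ = +0.000036+0.000021i)
  m=-7: -0.001501+0.000423i × -0.025112-0.452896i = +0.000229+0.000669i  (running Σ = +0.000265+0.000690i)
  m=-6: -0.004507-0.009107i × -0.183191-0.208583i = -0.001074+0.002608i  (running Σ = -0.000809+0.003298i)
  m=-5: +0.037695-0.028346i × +0.168364+0.031479i = +0.007239-0.003586i  (running Σ = +0.006430-0.000288i)
  m=-4: +0.117623+0.107576i × +0.308146-0.160601i = +0.053522+0.014259i  (running Σ = +0.059952+0.013971i)
  m=-3: -0.200590+0.323089i × -0.004697+0.010377i = -0.002410-0.003599i  (running Σ = +0.057541+0.010372i)
  m=-2: -0.532965-0.206967i × +0.079653+0.325172i = +0.024848-0.189791i  (running Σ = +0.082389-0.179419i)
  m=-1: +0.061703-0.329344i × +0.043251+0.033935i = +0.013845-0.012151i  (running Σ = +0.096234-0.191569i)
  m=0: -0.360238-0.000000i × -0.324757+0.000000i = +0.116990+0.000000i  (running Σ = +0.213224-0.191569i)
  m=1: -0.061703-0.329344i × -0.043251+0.033935i = +0.013845+0.012151i  (running Σ = +0.227069-0.179419i)
  m=2: -0.532965+0.206967i × +0.079653-0.325172i = +0.024848+0.189791i  (running Σ = +0.251917+0.010372i)
  m=3: +0.200590+0.323089i × +0.004697+0.010377i = -0.002410+0.003599i  (running Σ = +0.249507+0.013971i)
  m=4: +0.117623-0.107576i × +0.308146+0.160601i = +0.053522-0.014259i  (running Σ = +0.303029-0.000288i)
  m=5: -0.037695-0.028346i × -0.168364+0.031479i = +0.007239+0.003586i  (running Σ = +0.310267+0.003298i)
  m=6: -0.004507+0.009107i × -0.183191+0.208583i = -0.001074-0.002608i  (running Σ = +0.309193+0.000690i)
  m=7: +0.001501+0.000423i × +0.025112-0.452896i = +0.000229-0.000669i  (running Σ = +0.309423+0.000021i)
  m=8: +0.000013-0.000151i × +0.157432+0.225303i = +0.000036-0.000021i  (running Σ = +0.309459-0.000000i)
Σ over m = +0.309459-0.000000i; ×(4π/17) → +0.228751-0.000000i. Real part: 0.228751

0.228751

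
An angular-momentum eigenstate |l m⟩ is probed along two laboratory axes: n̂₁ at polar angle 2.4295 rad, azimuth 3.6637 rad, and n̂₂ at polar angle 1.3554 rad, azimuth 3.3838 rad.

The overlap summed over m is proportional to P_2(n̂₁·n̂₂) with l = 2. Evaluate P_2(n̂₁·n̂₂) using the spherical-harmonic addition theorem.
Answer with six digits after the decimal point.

Expand P_2 via completeness: Σ_{m} conj(Y_{2,m}) at Ω₁ times Y_{2,m} at Ω₂ —
  m=-2: +0.082887+0.142580i × +0.326217-0.171667i = +0.051515+0.032283i  (running Σ = +0.051515+0.032283i)
  m=-1: +0.331219+0.190571i × -0.156596+0.038688i = -0.059241-0.017028i  (running Σ = -0.007725+0.015255i)
  m=0: +0.226807-0.000000i × -0.272168+0.000000i = -0.061730+0.000000i  (running Σ = -0.069455+0.015255i)
  m=1: -0.331219+0.190571i × +0.156596+0.038688i = -0.059241+0.017028i  (running Σ = -0.128695+0.032283i)
  m=2: +0.082887-0.142580i × +0.326217+0.171667i = +0.051515-0.032283i  (running Σ = -0.077180+0.000000i)
Total Σ_m = -0.077180+0.000000i. Multiply by 2.513274: -0.193975+0.000000i. P_2(cos γ) = -0.193975

-0.193975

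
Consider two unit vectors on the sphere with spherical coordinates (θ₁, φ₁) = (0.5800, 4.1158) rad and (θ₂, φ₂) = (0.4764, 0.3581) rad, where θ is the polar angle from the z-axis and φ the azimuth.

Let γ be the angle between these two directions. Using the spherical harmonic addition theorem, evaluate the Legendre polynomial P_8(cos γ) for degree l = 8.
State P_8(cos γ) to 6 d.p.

0.037899

Expand P_8 via completeness: Σ_{m} conj(Y_{8,m}) at Ω₁ times Y_{8,m} at Ω₂ —
  term(m=-8) = 0.00000 - 0.00000j   from Y*(Ω₁)=0.00025 + 0.00419j, Y(Ω₂)=-0.00097 - 0.00028j
  term(m=-7) = 0.00008 + 0.00018j   from Y*(Ω₁)=-0.02201 - 0.01308j, Y(Ω₂)=-0.00629 - 0.00463j
  term(m=-6) = -0.00312 - 0.00194j   from Y*(Ω₁)=0.08768 - 0.04106j, Y(Ω₂)=-0.02074 - 0.03181j
  term(m=-5) = 0.03261 - 0.00199j   from Y*(Ω₁)=-0.03981 + 0.24883j, Y(Ω₂)=-0.02825 - 0.12652j
  term(m=-4) = -0.10932 + 0.08789j   from Y*(Ω₁)=-0.32500 - 0.30597j, Y(Ω₂)=0.04335 - 0.31123j
  term(m=-3) = 0.06531 - 0.22926j   from Y*(Ω₁)=0.45785 - 0.10189j, Y(Ω₂)=0.24209 - 0.44686j
  term(m=-2) = 0.01465 + 0.04162j   from Y*(Ω₁)=-0.03803 + 0.09588j, Y(Ω₂)=0.32265 - 0.28082j
  term(m=-1) = -0.03016 - 0.02135j   from Y*(Ω₁)=0.21359 + 0.31451j, Y(Ω₂)=-0.09104 + 0.03407j
  term(m=+0) = 0.11117 + 0.00000j   from Y*(Ω₁)=-0.23848 + 0.00000j, Y(Ω₂)=-0.46616 + 0.00000j
  term(m=+1) = -0.03016 + 0.02135j   from Y*(Ω₁)=-0.21359 + 0.31451j, Y(Ω₂)=0.09104 + 0.03407j
  term(m=+2) = 0.01465 - 0.04162j   from Y*(Ω₁)=-0.03803 - 0.09588j, Y(Ω₂)=0.32265 + 0.28082j
  term(m=+3) = 0.06531 + 0.22926j   from Y*(Ω₁)=-0.45785 - 0.10189j, Y(Ω₂)=-0.24209 - 0.44686j
  term(m=+4) = -0.10932 - 0.08789j   from Y*(Ω₁)=-0.32500 + 0.30597j, Y(Ω₂)=0.04335 + 0.31123j
  term(m=+5) = 0.03261 + 0.00199j   from Y*(Ω₁)=0.03981 + 0.24883j, Y(Ω₂)=0.02825 - 0.12652j
  term(m=+6) = -0.00312 + 0.00194j   from Y*(Ω₁)=0.08768 + 0.04106j, Y(Ω₂)=-0.02074 + 0.03181j
  term(m=+7) = 0.00008 - 0.00018j   from Y*(Ω₁)=0.02201 - 0.01308j, Y(Ω₂)=0.00629 - 0.00463j
  term(m=+8) = 0.00000 + 0.00000j   from Y*(Ω₁)=0.00025 - 0.00419j, Y(Ω₂)=-0.00097 + 0.00028j
Σ over m = 0.05127 - 0.00000j; ×(4π/17) → 0.03790 - 0.00000j. Real part: 0.037899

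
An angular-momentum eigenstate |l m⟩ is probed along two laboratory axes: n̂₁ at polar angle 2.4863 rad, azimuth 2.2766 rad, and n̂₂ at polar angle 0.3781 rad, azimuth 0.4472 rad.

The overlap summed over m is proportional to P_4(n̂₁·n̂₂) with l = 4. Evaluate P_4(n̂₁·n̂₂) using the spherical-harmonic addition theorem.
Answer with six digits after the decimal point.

Addition theorem: P_4(cos γ) = (4π/9) Σ_m Y*_{lm}(Ω₁) Y_{lm}(Ω₂), m = −4…4:
  term(m=-4) = 0.00026 + 0.00043j   from Y*(Ω₁)=-0.05796 + 0.01910j, Y(Ω₂)=-0.00178 - 0.00802j
  term(m=-3) = -0.00920 + 0.00938j   from Y*(Ω₁)=-0.19186 - 0.11674j, Y(Ω₂)=0.01330 - 0.05699j
  term(m=-2) = -0.08447 - 0.04805j   from Y*(Ω₁)=-0.06696 - 0.41709j, Y(Ω₂)=0.14400 - 0.17939j
  term(m=-1) = 0.04047 - 0.15301j   from Y*(Ω₁)=0.20765 - 0.24364j, Y(Ω₂)=0.44578 - 0.21380j
  term(m=+0) = -0.07258 + 0.00000j   from Y*(Ω₁)=-0.21449 + 0.00000j, Y(Ω₂)=0.33840 + 0.00000j
  term(m=+1) = 0.04047 + 0.15301j   from Y*(Ω₁)=-0.20765 - 0.24364j, Y(Ω₂)=-0.44578 - 0.21380j
  term(m=+2) = -0.08447 + 0.04805j   from Y*(Ω₁)=-0.06696 + 0.41709j, Y(Ω₂)=0.14400 + 0.17939j
  term(m=+3) = -0.00920 - 0.00938j   from Y*(Ω₁)=0.19186 - 0.11674j, Y(Ω₂)=-0.01330 - 0.05699j
  term(m=+4) = 0.00026 - 0.00043j   from Y*(Ω₁)=-0.05796 - 0.01910j, Y(Ω₂)=-0.00178 + 0.00802j
Total Σ_m = -0.17846 + 0.00000j. Multiply by 1.396263: -0.24918 + 0.00000j. P_4(cos γ) = -0.249179

-0.249179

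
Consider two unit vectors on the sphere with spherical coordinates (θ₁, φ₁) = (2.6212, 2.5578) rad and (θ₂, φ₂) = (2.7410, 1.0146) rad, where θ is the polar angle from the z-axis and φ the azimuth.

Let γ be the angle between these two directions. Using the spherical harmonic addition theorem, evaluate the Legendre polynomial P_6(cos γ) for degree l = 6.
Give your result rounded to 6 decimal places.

-0.397575

Summing Y*_{l m}(θ₁,φ₁)·Y_{l m}(θ₂,φ₂) over m ∈ [−6, 6]; prefactor 4π/(2·6+1) = 0.966644:
  term(m=-6) = (-0.000012, 0.000002)   from Y*(Ω₁)=(-0.006829, 0.002580), Y(Ω₂)=(0.001667, 0.000330)
  term(m=-5) = (0.000084, 0.000607)   from Y*(Ω₁)=(-0.043037, -0.009743), Y(Ω₂)=(-0.004903, -0.013003)
  term(m=-4) = (0.010842, -0.001202)   from Y*(Ω₁)=(-0.109880, -0.114600), Y(Ω₂)=(-0.041798, 0.054530)
  term(m=-3) = (-0.006828, -0.082283)   from Y*(Ω₁)=(-0.065888, -0.360890), Y(Ω₂)=(0.223989, 0.021975)
  term(m=-2) = (-0.231765, 0.012805)   from Y*(Ω₁)=(0.194307, -0.455497), Y(Ω₂)=(-0.207421, -0.420337)
  term(m=-1) = (0.002664, 0.096526)   from Y*(Ω₁)=(0.165611, -0.109403), Y(Ω₂)=(-0.256852, 0.413168)
  term(m=+0) = (0.038735, 0.000000)   from Y*(Ω₁)=(-0.376391, -0.000000), Y(Ω₂)=(-0.102912, 0.000000)
  term(m=+1) = (0.002664, -0.096526)   from Y*(Ω₁)=(-0.165611, -0.109403), Y(Ω₂)=(0.256852, 0.413168)
  term(m=+2) = (-0.231765, -0.012805)   from Y*(Ω₁)=(0.194307, 0.455497), Y(Ω₂)=(-0.207421, 0.420337)
  term(m=+3) = (-0.006828, 0.082283)   from Y*(Ω₁)=(0.065888, -0.360890), Y(Ω₂)=(-0.223989, 0.021975)
  term(m=+4) = (0.010842, 0.001202)   from Y*(Ω₁)=(-0.109880, 0.114600), Y(Ω₂)=(-0.041798, -0.054530)
  term(m=+5) = (0.000084, -0.000607)   from Y*(Ω₁)=(0.043037, -0.009743), Y(Ω₂)=(0.004903, -0.013003)
  term(m=+6) = (-0.000012, -0.000002)   from Y*(Ω₁)=(-0.006829, -0.002580), Y(Ω₂)=(0.001667, -0.000330)
Σ over m = (-0.411294, 0.000000); ×(4π/13) → (-0.397575, 0.000000). Real part: -0.397575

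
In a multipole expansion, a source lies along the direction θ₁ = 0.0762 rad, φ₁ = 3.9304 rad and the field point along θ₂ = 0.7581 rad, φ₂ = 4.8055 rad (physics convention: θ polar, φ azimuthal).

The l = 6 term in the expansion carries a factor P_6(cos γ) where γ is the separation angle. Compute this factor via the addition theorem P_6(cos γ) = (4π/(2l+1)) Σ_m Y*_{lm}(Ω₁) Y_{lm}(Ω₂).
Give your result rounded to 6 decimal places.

-0.301653

Term-by-term m-sum for l=6 (normalisation 4π/13 = 0.966644):
  m=-6: (0.000000, -0.000000) × (-0.043271, 0.027049) = (0.000000, 0.000000)  (running Σ = (0.000000, 0.000000))
  m=-5: (0.000003, 0.000003) × (0.083811, 0.166827) = (-0.000000, 0.000001)  (running Σ = (-0.000000, 0.000001))
  m=-4: (-0.000119, -0.000002) × (0.356459, -0.139261) = (-0.000043, 0.000016)  (running Σ = (-0.000043, 0.000017))
  m=-3: (0.001624, -0.001591) × (-0.118687, -0.413784) = (-0.000851, -0.000483)  (running Σ = (-0.000894, -0.000466))
  m=-2: (-0.000202, 0.029676) × (-0.103464, 0.019493) = (-0.000558, -0.003074)  (running Σ = (-0.001452, -0.003541))
  m=-1: (-0.171719, -0.172894) × (-0.031431, -0.336588) = (-0.052797, 0.063233)  (running Σ = (-0.054249, 0.059692))
  m=0: (0.956021, -0.000000) × (-0.212929, 0.000000) = (-0.203565, 0.000000)  (running Σ = (-0.257813, 0.059692))
  m=1: (0.171719, -0.172894) × (0.031431, -0.336588) = (-0.052797, -0.063233)  (running Σ = (-0.310610, -0.003541))
  m=2: (-0.000202, -0.029676) × (-0.103464, -0.019493) = (-0.000558, 0.003074)  (running Σ = (-0.311168, -0.000466))
  m=3: (-0.001624, -0.001591) × (0.118687, -0.413784) = (-0.000851, 0.000483)  (running Σ = (-0.312019, 0.000017))
  m=4: (-0.000119, 0.000002) × (0.356459, 0.139261) = (-0.000043, -0.000016)  (running Σ = (-0.312062, 0.000001))
  m=5: (-0.000003, 0.000003) × (-0.083811, 0.166827) = (-0.000000, -0.000001)  (running Σ = (-0.312062, 0.000000))
  m=6: (0.000000, 0.000000) × (-0.043271, -0.027049) = (0.000000, -0.000000)  (running Σ = (-0.312062, -0.000000))
Total Σ_m = (-0.312062, -0.000000). Multiply by 0.966644: (-0.301653, -0.000000). P_6(cos γ) = -0.301653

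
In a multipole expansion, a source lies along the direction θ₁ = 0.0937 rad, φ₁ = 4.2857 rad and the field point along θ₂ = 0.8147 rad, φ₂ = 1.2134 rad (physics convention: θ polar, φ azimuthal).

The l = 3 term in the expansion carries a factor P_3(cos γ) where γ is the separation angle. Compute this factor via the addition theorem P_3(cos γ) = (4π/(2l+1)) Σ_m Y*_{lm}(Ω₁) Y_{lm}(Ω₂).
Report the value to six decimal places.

-0.340750

Addition theorem: P_3(cos γ) = (4π/7) Σ_m Y*_{lm}(Ω₁) Y_{lm}(Ω₂), m = −3…3:
  m=-3: Y*=+0.000327+0.000098i  Y=-0.141098+0.076827i  product -0.000054+0.000011i
  m=-2: Y*=-0.005856+0.006712i  Y=-0.280280-0.243254i  product +0.003274-0.000457i
  m=-1: Y*=-0.049509-0.108902i  Y=+0.111336-0.298142i  product -0.037980+0.002636i
  m=+0: Y*=+0.726816-0.000000i  Y=-0.165505+0.000000i  product -0.120292+0.000000i
  m=+1: Y*=+0.049509-0.108902i  Y=-0.111336-0.298142i  product -0.037980-0.002636i
  m=+2: Y*=-0.005856-0.006712i  Y=-0.280280+0.243254i  product +0.003274+0.000457i
  m=+3: Y*=-0.000327+0.000098i  Y=+0.141098+0.076827i  product -0.000054-0.000011i
Total Σ_m = -0.189812-0.000000i. Multiply by 1.795196: -0.340750-0.000000i. P_3(cos γ) = -0.340750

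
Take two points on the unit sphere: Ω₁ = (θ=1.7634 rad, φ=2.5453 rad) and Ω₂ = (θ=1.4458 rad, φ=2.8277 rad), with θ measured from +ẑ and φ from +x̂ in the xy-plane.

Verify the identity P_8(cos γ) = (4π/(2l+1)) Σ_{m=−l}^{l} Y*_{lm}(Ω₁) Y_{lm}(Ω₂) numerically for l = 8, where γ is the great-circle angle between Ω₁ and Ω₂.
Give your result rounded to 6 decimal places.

Addition theorem: P_8(cos γ) = (4π/17) Σ_m Y*_{lm}(Ω₁) Y_{lm}(Ω₂), m = −8…8:
  [-8]  conj(Y_{8,-8})(Ω₁) = +0.025713+0.443194i ; Y_{8,-8}(Ω₂) = -0.391056+0.285395i ; Δ = -0.136541-0.165976i
  [-7]  conj(Y_{8,-7})(Ω₁) = -0.177557+0.297329i ; Y_{8,-7}(Ω₂) = +0.142654-0.197119i ; Δ = +0.033280+0.077415i
  [-6]  conj(Y_{8,-6})(Ω₁) = +0.137387-0.064036i ; Y_{8,-6}(Ω₂) = +0.084686-0.262062i ; Δ = -0.005147-0.041427i
  [-5]  conj(Y_{8,-5})(Ω₁) = +0.342977+0.055395i ; Y_{8,-5}(Ω₂) = +0.000360+0.269722i ; Δ = -0.014818+0.092528i
  [-4]  conj(Y_{8,-4})(Ω₁) = -0.030741-0.029009i ; Y_{8,-4}(Ω₂) = +0.062165+0.190633i ; Δ = +0.003619-0.007664i
  [-3]  conj(Y_{8,-3})(Ω₁) = -0.071819-0.324083i ; Y_{8,-3}(Ω₂) = -0.163065-0.224063i ; Δ = -0.060904+0.068939i
  [-2]  conj(Y_{8,-2})(Ω₁) = +0.002773-0.006980i ; Y_{8,-2}(Ω₂) = -0.133916-0.097187i ; Δ = -0.001050+0.000665i
  [-1]  conj(Y_{8,-1})(Ω₁) = -0.266117+0.180616i ; Y_{8,-1}(Ω₂) = +0.265391+0.086152i ; Δ = -0.086186+0.025007i
  [+0]  conj(Y_{8,0})(Ω₁) = -0.022190-0.000000i ; Y_{8,0}(Ω₂) = +0.154888+0.000000i ; Δ = -0.003437-0.000000i
  [+1]  conj(Y_{8,1})(Ω₁) = +0.266117+0.180616i ; Y_{8,1}(Ω₂) = -0.265391+0.086152i ; Δ = -0.086186-0.025007i
  [+2]  conj(Y_{8,2})(Ω₁) = +0.002773+0.006980i ; Y_{8,2}(Ω₂) = -0.133916+0.097187i ; Δ = -0.001050-0.000665i
  [+3]  conj(Y_{8,3})(Ω₁) = +0.071819-0.324083i ; Y_{8,3}(Ω₂) = +0.163065-0.224063i ; Δ = -0.060904-0.068939i
  [+4]  conj(Y_{8,4})(Ω₁) = -0.030741+0.029009i ; Y_{8,4}(Ω₂) = +0.062165-0.190633i ; Δ = +0.003619+0.007664i
  [+5]  conj(Y_{8,5})(Ω₁) = -0.342977+0.055395i ; Y_{8,5}(Ω₂) = -0.000360+0.269722i ; Δ = -0.014818-0.092528i
  [+6]  conj(Y_{8,6})(Ω₁) = +0.137387+0.064036i ; Y_{8,6}(Ω₂) = +0.084686+0.262062i ; Δ = -0.005147+0.041427i
  [+7]  conj(Y_{8,7})(Ω₁) = +0.177557+0.297329i ; Y_{8,7}(Ω₂) = -0.142654-0.197119i ; Δ = +0.033280-0.077415i
  [+8]  conj(Y_{8,8})(Ω₁) = +0.025713-0.443194i ; Y_{8,8}(Ω₂) = -0.391056-0.285395i ; Δ = -0.136541+0.165976i
Σ over m = -0.538929+0.000000i; ×(4π/17) → -0.398375+0.000000i. Real part: -0.398375

-0.398375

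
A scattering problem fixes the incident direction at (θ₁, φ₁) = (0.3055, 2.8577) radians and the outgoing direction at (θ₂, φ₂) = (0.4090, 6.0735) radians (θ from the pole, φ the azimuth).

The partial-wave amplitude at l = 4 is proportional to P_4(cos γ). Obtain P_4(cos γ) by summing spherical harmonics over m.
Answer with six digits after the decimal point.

Addition theorem: P_4(cos γ) = (4π/9) Σ_m Y*_{lm}(Ω₁) Y_{lm}(Ω₂), m = −4…4:
  m=-4: +0.001527-0.003284i × +0.007399+0.008234i = +0.000038-0.000012i  (running Σ = +0.000038-0.000012i)
  m=-3: -0.021395+0.024437i × +0.058408+0.042502i = -0.002288+0.000518i  (running Σ = -0.002250+0.000506i)
  m=-2: +0.136925-0.087338i × +0.236440+0.105409i = +0.041581-0.006217i  (running Σ = +0.039331-0.005711i)
  m=-1: -0.438589+0.127969i × +0.488446+0.103948i = -0.227529+0.016915i  (running Σ = -0.188198+0.011205i)
  m=0: +0.493798-0.000000i × +0.269662+0.000000i = +0.133159+0.000000i  (running Σ = -0.055039+0.011205i)
  m=1: +0.438589+0.127969i × -0.488446+0.103948i = -0.227529-0.016915i  (running Σ = -0.282568-0.005711i)
  m=2: +0.136925+0.087338i × +0.236440-0.105409i = +0.041581+0.006217i  (running Σ = -0.240987+0.000506i)
  m=3: +0.021395+0.024437i × -0.058408+0.042502i = -0.002288-0.000518i  (running Σ = -0.243276-0.000012i)
  m=4: +0.001527+0.003284i × +0.007399-0.008234i = +0.000038+0.000012i  (running Σ = -0.243237+0.000000i)
Σ over m = -0.243237+0.000000i; ×(4π/9) → -0.339623+0.000000i. Real part: -0.339623

-0.339623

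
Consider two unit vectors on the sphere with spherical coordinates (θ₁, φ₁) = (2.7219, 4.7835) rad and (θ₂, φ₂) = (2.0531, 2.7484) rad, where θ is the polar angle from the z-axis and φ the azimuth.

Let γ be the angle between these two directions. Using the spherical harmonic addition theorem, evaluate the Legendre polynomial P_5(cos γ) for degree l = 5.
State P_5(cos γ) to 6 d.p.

Summing Y*_{l m}(θ₁,φ₁)·Y_{l m}(θ₂,φ₂) over m ∈ [−5, 5]; prefactor 4π/(2·5+1) = 1.142397:
  [-5]  conj(Y_{5,-5})(Ω₁) = 0.00182 - 0.00489j ; Y_{5,-5}(Ω₂) = 0.09751 - 0.23378j ; Δ = -0.00097 - 0.00090j
  [-4]  conj(Y_{5,-4})(Ω₁) = -0.03547 - 0.01037j ; Y_{5,-4}(Ω₂) = 0.00083 - 0.41936j ; Δ = -0.00438 + 0.01486j
  [-3]  conj(Y_{5,-3})(Ω₁) = -0.03224 + 0.14882j ; Y_{5,-3}(Ω₂) = -0.08587 - 0.20818j ; Δ = 0.03375 - 0.00607j
  [-2]  conj(Y_{5,-2})(Ω₁) = 0.38205 + 0.05471j ; Y_{5,-2}(Ω₂) = 0.15455 + 0.15485j ; Δ = 0.05057 + 0.06762j
  [-1]  conj(Y_{5,-1})(Ω₁) = 0.03644 - 0.51158j ; Y_{5,-1}(Ω₂) = 0.27256 + 0.11305j ; Δ = 0.06777 - 0.13532j
  [+0]  conj(Y_{5,0})(Ω₁) = -0.04685 + 0.00000j ; Y_{5,0}(Ω₂) = -0.15495 + 0.00000j ; Δ = 0.00726 + 0.00000j
  [+1]  conj(Y_{5,1})(Ω₁) = -0.03644 - 0.51158j ; Y_{5,1}(Ω₂) = -0.27256 + 0.11305j ; Δ = 0.06777 + 0.13532j
  [+2]  conj(Y_{5,2})(Ω₁) = 0.38205 - 0.05471j ; Y_{5,2}(Ω₂) = 0.15455 - 0.15485j ; Δ = 0.05057 - 0.06762j
  [+3]  conj(Y_{5,3})(Ω₁) = 0.03224 + 0.14882j ; Y_{5,3}(Ω₂) = 0.08587 - 0.20818j ; Δ = 0.03375 + 0.00607j
  [+4]  conj(Y_{5,4})(Ω₁) = -0.03547 + 0.01037j ; Y_{5,4}(Ω₂) = 0.00083 + 0.41936j ; Δ = -0.00438 - 0.01486j
  [+5]  conj(Y_{5,5})(Ω₁) = -0.00182 - 0.00489j ; Y_{5,5}(Ω₂) = -0.09751 - 0.23378j ; Δ = -0.00097 + 0.00090j
Σ over m = 0.30076 - 0.00000j; ×(4π/11) → 0.34358 - 0.00000j. Real part: 0.343583

0.343583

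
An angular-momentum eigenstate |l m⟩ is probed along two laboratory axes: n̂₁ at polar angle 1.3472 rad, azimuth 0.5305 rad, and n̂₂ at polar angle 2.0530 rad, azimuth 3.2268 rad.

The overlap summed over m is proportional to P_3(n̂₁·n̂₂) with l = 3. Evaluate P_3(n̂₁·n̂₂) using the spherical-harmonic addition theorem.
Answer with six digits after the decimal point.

Addition theorem: P_3(cos γ) = (4π/7) Σ_m Y*_{lm}(Ω₁) Y_{lm}(Ω₂), m = −3…3:
  [-3]  conj(Y_{3,-3})(Ω₁) = (-0.008008, 0.386751) ; Y_{3,-3}(Ω₂) = (-0.280729, 0.073366) ; Δ = (-0.026126, -0.109160)
  [-2]  conj(Y_{3,-2})(Ω₁) = (0.105150, 0.188072) ; Y_{3,-2}(Ω₂) = (-0.366622, 0.063090) ; Δ = (-0.050416, -0.062318)
  [-1]  conj(Y_{3,-1})(Ω₁) = (-0.204997, -0.120249) ; Y_{3,-1}(Ω₂) = (-0.021465, 0.001833) ; Δ = (0.004621, 0.002205)
  [+0]  conj(Y_{3,0})(Ω₁) = (-0.227899, -0.000000) ; Y_{3,0}(Ω₂) = (0.333088, 0.000000) ; Δ = (-0.075910, -0.000000)
  [+1]  conj(Y_{3,1})(Ω₁) = (0.204997, -0.120249) ; Y_{3,1}(Ω₂) = (0.021465, 0.001833) ; Δ = (0.004621, -0.002205)
  [+2]  conj(Y_{3,2})(Ω₁) = (0.105150, -0.188072) ; Y_{3,2}(Ω₂) = (-0.366622, -0.063090) ; Δ = (-0.050416, 0.062318)
  [+3]  conj(Y_{3,3})(Ω₁) = (0.008008, 0.386751) ; Y_{3,3}(Ω₂) = (0.280729, 0.073366) ; Δ = (-0.026126, 0.109160)
Total Σ_m = (-0.219752, 0.000000). Multiply by 1.795196: (-0.394498, 0.000000). P_3(cos γ) = -0.394498

-0.394498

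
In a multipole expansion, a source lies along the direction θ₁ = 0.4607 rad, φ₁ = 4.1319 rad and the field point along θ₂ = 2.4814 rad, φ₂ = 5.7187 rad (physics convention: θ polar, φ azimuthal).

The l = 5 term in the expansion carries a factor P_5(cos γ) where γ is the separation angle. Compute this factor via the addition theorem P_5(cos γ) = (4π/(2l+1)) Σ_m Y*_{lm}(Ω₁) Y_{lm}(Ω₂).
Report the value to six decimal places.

Expand P_5 via completeness: Σ_{m} conj(Y_{5,m}) at Ω₁ times Y_{5,m} at Ω₂ —
  m=-5: -0.00191 + 0.00783j × -0.03823 + 0.01263j = -0.00003 - 0.00032j  (running Σ = -0.00003 - 0.00032j)
  m=-4: -0.03505 - 0.03754j × 0.10402 - 0.12677j = -0.00840 + 0.00054j  (running Σ = -0.00843 + 0.00022j)
  m=-3: 0.18636 - 0.03212j × -0.04506 + 0.36548j = 0.00334 + 0.06956j  (running Σ = -0.00509 + 0.06977j)
  m=-2: -0.16821 + 0.38722j × -0.18766 - 0.39673j = 0.18519 - 0.00593j  (running Σ = 0.18010 + 0.06384j)
  m=-1: -0.25663 - 0.39128j × 0.07297 + 0.04620j = -0.00065 - 0.04041j  (running Σ = 0.17945 + 0.02344j)
  m=0: -0.06361 + 0.00000j × 0.38338 + 0.00000j = -0.02439 + 0.00000j  (running Σ = 0.15507 + 0.02344j)
  m=1: 0.25663 - 0.39128j × -0.07297 + 0.04620j = -0.00065 + 0.04041j  (running Σ = 0.15442 + 0.06384j)
  m=2: -0.16821 - 0.38722j × -0.18766 + 0.39673j = 0.18519 + 0.00593j  (running Σ = 0.33961 + 0.06977j)
  m=3: -0.18636 - 0.03212j × 0.04506 + 0.36548j = 0.00334 - 0.06956j  (running Σ = 0.34295 + 0.00022j)
  m=4: -0.03505 + 0.03754j × 0.10402 + 0.12677j = -0.00840 - 0.00054j  (running Σ = 0.33455 - 0.00032j)
  m=5: 0.00191 + 0.00783j × 0.03823 + 0.01263j = -0.00003 + 0.00032j  (running Σ = 0.33452 - 0.00000j)
Σ over m = 0.33452 - 0.00000j; ×(4π/11) → 0.38216 - 0.00000j. Real part: 0.382156

0.382156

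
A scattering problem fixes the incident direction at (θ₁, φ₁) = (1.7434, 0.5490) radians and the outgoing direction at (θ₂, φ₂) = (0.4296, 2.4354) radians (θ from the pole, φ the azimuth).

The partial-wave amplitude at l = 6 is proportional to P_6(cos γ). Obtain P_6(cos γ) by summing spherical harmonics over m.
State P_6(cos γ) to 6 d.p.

0.095264

Expand P_6 via completeness: Σ_{m} conj(Y_{6,m}) at Ω₁ times Y_{6,m} at Ω₂ —
  term(m=-6) = +0.000353+0.001056i   from Y*(Ω₁)=-0.436465-0.067040i, Y(Ω₂)=-0.001154-0.002243i
  term(m=-5) = +0.005086-0.000037i   from Y*(Ω₁)=+0.245984-0.103014i, Y(Ω₂)=+0.017643+0.007239i
  term(m=-4) = -0.005986+0.018793i   from Y*(Ω₁)=+0.132859-0.184067i, Y(Ω₂)=-0.082559+0.027068i
  term(m=-3) = +0.060539+0.043584i   from Y*(Ω₁)=-0.021787+0.285348i, Y(Ω₂)=+0.135751-0.222522i
  term(m=-2) = -0.062195+0.045462i   from Y*(Ω₁)=+0.071647+0.140076i, Y(Ω₂)=+0.077242+0.483517i
  term(m=-1) = +0.038432+0.117702i   from Y*(Ω₁)=-0.246395-0.150727i, Y(Ω₂)=-0.326149-0.278182i
  term(m=+0) = +0.026095+0.000000i   from Y*(Ω₁)=-0.138004-0.000000i, Y(Ω₂)=-0.189090+0.000000i
  term(m=+1) = +0.038432-0.117702i   from Y*(Ω₁)=+0.246395-0.150727i, Y(Ω₂)=+0.326149-0.278182i
  term(m=+2) = -0.062195-0.045462i   from Y*(Ω₁)=+0.071647-0.140076i, Y(Ω₂)=+0.077242-0.483517i
  term(m=+3) = +0.060539-0.043584i   from Y*(Ω₁)=+0.021787+0.285348i, Y(Ω₂)=-0.135751-0.222522i
  term(m=+4) = -0.005986-0.018793i   from Y*(Ω₁)=+0.132859+0.184067i, Y(Ω₂)=-0.082559-0.027068i
  term(m=+5) = +0.005086+0.000037i   from Y*(Ω₁)=-0.245984-0.103014i, Y(Ω₂)=-0.017643+0.007239i
  term(m=+6) = +0.000353-0.001056i   from Y*(Ω₁)=-0.436465+0.067040i, Y(Ω₂)=-0.001154+0.002243i
Σ over m = +0.098551+0.000000i; ×(4π/13) → +0.095264+0.000000i. Real part: 0.095264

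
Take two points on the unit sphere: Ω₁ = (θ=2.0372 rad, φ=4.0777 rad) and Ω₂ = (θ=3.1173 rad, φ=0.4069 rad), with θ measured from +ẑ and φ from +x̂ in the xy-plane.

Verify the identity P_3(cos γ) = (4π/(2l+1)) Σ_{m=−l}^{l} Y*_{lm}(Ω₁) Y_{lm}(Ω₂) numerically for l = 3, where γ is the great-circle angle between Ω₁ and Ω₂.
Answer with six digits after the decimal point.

-0.446323

Addition theorem: P_3(cos γ) = (4π/7) Σ_m Y*_{lm}(Ω₁) Y_{lm}(Ω₂), m = −3…3:
  [-3]  conj(Y_{3,-3})(Ω₁) = +0.280947-0.097259i ; Y_{3,-3}(Ω₂) = +0.000002-0.000006i ; Δ = +0.000000-0.000002i
  [-2]  conj(Y_{3,-2})(Ω₁) = +0.108845-0.350106i ; Y_{3,-2}(Ω₂) = -0.000414+0.000438i ; Δ = +0.000108+0.000193i
  [-1]  conj(Y_{3,-1})(Ω₁) = -0.001891-0.002568i ; Y_{3,-1}(Ω₂) = +0.028815-0.012418i ; Δ = -0.000086-0.000051i
  [+0]  conj(Y_{3,0})(Ω₁) = +0.333764-0.000000i ; Y_{3,0}(Ω₂) = -0.745032+0.000000i ; Δ = -0.248665+0.000000i
  [+1]  conj(Y_{3,1})(Ω₁) = +0.001891-0.002568i ; Y_{3,1}(Ω₂) = -0.028815-0.012418i ; Δ = -0.000086+0.000051i
  [+2]  conj(Y_{3,2})(Ω₁) = +0.108845+0.350106i ; Y_{3,2}(Ω₂) = -0.000414-0.000438i ; Δ = +0.000108-0.000193i
  [+3]  conj(Y_{3,3})(Ω₁) = -0.280947-0.097259i ; Y_{3,3}(Ω₂) = -0.000002-0.000006i ; Δ = +0.000000+0.000002i
Accumulated sum -0.248621-0.000000i; after 4π/(2l+1) scaling, -0.446323-0.000000i ⇒ P_3 = -0.446323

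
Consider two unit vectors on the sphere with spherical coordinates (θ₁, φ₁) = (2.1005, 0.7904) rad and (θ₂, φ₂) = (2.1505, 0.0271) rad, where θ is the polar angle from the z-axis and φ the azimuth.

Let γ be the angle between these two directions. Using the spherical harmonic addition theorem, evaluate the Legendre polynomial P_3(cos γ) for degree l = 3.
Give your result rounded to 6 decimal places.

0.074885

Term-by-term m-sum for l=3 (normalisation 4π/7 = 1.795196):
  m=-3: Y*=-0.19242 + 0.18673j  Y=0.24351 - 0.01984j  product -0.04315 + 0.04929j
  m=-2: Y*=0.00385 - 0.38453j  Y=-0.39127 + 0.02123j  product 0.00666 + 0.15054j
  m=-1: Y*=0.05426 + 0.05480j  Y=0.13522 - 0.00367j  product 0.00754 + 0.00721j
  m=+0: Y*=0.32497 + 0.00000j  Y=0.30657 + 0.00000j  product 0.09963 + 0.00000j
  m=+1: Y*=-0.05426 + 0.05480j  Y=-0.13522 - 0.00367j  product 0.00754 - 0.00721j
  m=+2: Y*=0.00385 + 0.38453j  Y=-0.39127 - 0.02123j  product 0.00666 - 0.15054j
  m=+3: Y*=0.19242 + 0.18673j  Y=-0.24351 - 0.01984j  product -0.04315 - 0.04929j
Accumulated sum 0.04171 - 0.00000j; after 4π/(2l+1) scaling, 0.07488 - 0.00000j ⇒ P_3 = 0.074885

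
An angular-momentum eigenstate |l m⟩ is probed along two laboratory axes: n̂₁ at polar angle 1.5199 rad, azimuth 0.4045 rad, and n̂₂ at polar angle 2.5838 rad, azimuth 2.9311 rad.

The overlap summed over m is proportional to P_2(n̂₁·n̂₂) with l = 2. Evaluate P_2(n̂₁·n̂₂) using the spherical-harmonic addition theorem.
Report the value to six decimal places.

-0.161654

Addition theorem: P_2(cos γ) = (4π/5) Σ_m Y*_{lm}(Ω₁) Y_{lm}(Ω₂), m = −2…2:
  [-2]  conj(Y_{2,-2})(Ω₁) = 0.26593 + 0.27878j ; Y_{2,-2}(Ω₂) = 0.09877 + 0.04423j ; Δ = 0.01394 + 0.03930j
  [-1]  conj(Y_{2,-1})(Ω₁) = 0.03608 + 0.01545j ; Y_{2,-1}(Ω₂) = 0.33928 + 0.07249j ; Δ = 0.01112 + 0.00786j
  [+0]  conj(Y_{2,0})(Ω₁) = -0.31294 + 0.00000j ; Y_{2,0}(Ω₂) = 0.36569 + 0.00000j ; Δ = -0.11444 + 0.00000j
  [+1]  conj(Y_{2,1})(Ω₁) = -0.03608 + 0.01545j ; Y_{2,1}(Ω₂) = -0.33928 + 0.07249j ; Δ = 0.01112 - 0.00786j
  [+2]  conj(Y_{2,2})(Ω₁) = 0.26593 - 0.27878j ; Y_{2,2}(Ω₂) = 0.09877 - 0.04423j ; Δ = 0.01394 - 0.03930j
Total Σ_m = -0.06432 + 0.00000j. Multiply by 2.513274: -0.16165 + 0.00000j. P_2(cos γ) = -0.161654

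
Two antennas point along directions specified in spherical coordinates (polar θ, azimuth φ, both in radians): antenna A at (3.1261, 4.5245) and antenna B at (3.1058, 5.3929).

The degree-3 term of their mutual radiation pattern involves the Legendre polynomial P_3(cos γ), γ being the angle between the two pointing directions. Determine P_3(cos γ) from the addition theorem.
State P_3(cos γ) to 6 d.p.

Addition theorem: P_3(cos γ) = (4π/7) Σ_m Y*_{lm}(Ω₁) Y_{lm}(Ω₂), m = −3…3:
  m=-3: (0.000001, 0.000001) × (-0.000017, 0.000009) = (-0.000000, -0.000000)  (running Σ = (-0.000000, -0.000000))
  m=-2: (0.000228, -0.000090) × (0.000272, -0.001279) = (-0.000000, -0.000000)  (running Σ = (-0.000000, -0.000000))
  m=-1: (-0.003740, -0.019669) × (0.029060, 0.035898) = (0.000597, -0.000706)  (running Σ = (0.000597, -0.000706))
  m=0: (-0.745815, -0.000000) × (-0.743487, 0.000000) = (0.554504, 0.000000)  (running Σ = (0.555101, -0.000706))
  m=1: (0.003740, -0.019669) × (-0.029060, 0.035898) = (0.000597, 0.000706)  (running Σ = (0.555699, -0.000000))
  m=2: (0.000228, 0.000090) × (0.000272, 0.001279) = (-0.000000, 0.000000)  (running Σ = (0.555699, -0.000000))
  m=3: (-0.000001, 0.000001) × (0.000017, 0.000009) = (-0.000000, 0.000000)  (running Σ = (0.555699, -0.000000))
Σ over m = (0.555699, -0.000000); ×(4π/7) → (0.997588, -0.000000). Real part: 0.997588

0.997588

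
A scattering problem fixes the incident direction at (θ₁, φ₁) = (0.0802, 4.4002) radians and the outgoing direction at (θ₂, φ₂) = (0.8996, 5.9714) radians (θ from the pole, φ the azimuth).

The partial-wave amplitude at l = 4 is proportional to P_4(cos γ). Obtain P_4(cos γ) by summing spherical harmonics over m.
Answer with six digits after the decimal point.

-0.419987

Term-by-term m-sum for l=4 (normalisation 4π/9 = 1.396263):
  m=-4: Y*=(0.000006, -0.000017)  Y=(0.052922, 0.157765)  product (0.000003, -0.000000)
  m=-3: Y*=(0.000517, 0.000380)  Y=(0.221864, 0.300840)  product (0.000000, 0.000240)
  m=-2: Y*=(-0.010374, 0.007475)  Y=(0.284348, 0.204535)  product (-0.004479, 0.000004)
  m=-1: Y*=(-0.045893, -0.142197)  Y=(-0.064139, -0.020672)  product (0.000004, 0.010069)
  m=+0: Y*=(0.819279, -0.000000)  Y=(-0.356229, 0.000000)  product (-0.291851, 0.000000)
  m=+1: Y*=(0.045893, -0.142197)  Y=(0.064139, -0.020672)  product (0.000004, -0.010069)
  m=+2: Y*=(-0.010374, -0.007475)  Y=(0.284348, -0.204535)  product (-0.004479, -0.000004)
  m=+3: Y*=(-0.000517, 0.000380)  Y=(-0.221864, 0.300840)  product (0.000000, -0.000240)
  m=+4: Y*=(0.000006, 0.000017)  Y=(0.052922, -0.157765)  product (0.000003, 0.000000)
Total Σ_m = (-0.300793, 0.000000). Multiply by 1.396263: (-0.419987, 0.000000). P_4(cos γ) = -0.419987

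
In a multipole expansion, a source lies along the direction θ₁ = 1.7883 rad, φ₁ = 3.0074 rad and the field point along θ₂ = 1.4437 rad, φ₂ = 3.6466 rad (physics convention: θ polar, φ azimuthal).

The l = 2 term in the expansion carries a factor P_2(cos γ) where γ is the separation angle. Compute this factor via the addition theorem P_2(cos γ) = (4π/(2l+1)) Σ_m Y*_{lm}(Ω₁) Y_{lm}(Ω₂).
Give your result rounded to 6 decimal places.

0.343728

Term-by-term m-sum for l=2 (normalisation 4π/5 = 2.513274):
  [-2]  conj(Y_{2,-2})(Ω₁) = 0.35510 - 0.09766j ; Y_{2,-2}(Ω₂) = 0.20214 - 0.32186j ; Δ = 0.04035 - 0.13403j
  [-1]  conj(Y_{2,-1})(Ω₁) = 0.16132 - 0.02178j ; Y_{2,-1}(Ω₂) = -0.08501 + 0.04699j ; Δ = -0.01269 + 0.00943j
  [+0]  conj(Y_{2,0})(Ω₁) = -0.27133 + 0.00000j ; Y_{2,0}(Ω₂) = -0.30019 + 0.00000j ; Δ = 0.08145 + 0.00000j
  [+1]  conj(Y_{2,1})(Ω₁) = -0.16132 - 0.02178j ; Y_{2,1}(Ω₂) = 0.08501 + 0.04699j ; Δ = -0.01269 - 0.00943j
  [+2]  conj(Y_{2,2})(Ω₁) = 0.35510 + 0.09766j ; Y_{2,2}(Ω₂) = 0.20214 + 0.32186j ; Δ = 0.04035 + 0.13403j
Accumulated sum 0.13677 + 0.00000j; after 4π/(2l+1) scaling, 0.34373 + 0.00000j ⇒ P_2 = 0.343728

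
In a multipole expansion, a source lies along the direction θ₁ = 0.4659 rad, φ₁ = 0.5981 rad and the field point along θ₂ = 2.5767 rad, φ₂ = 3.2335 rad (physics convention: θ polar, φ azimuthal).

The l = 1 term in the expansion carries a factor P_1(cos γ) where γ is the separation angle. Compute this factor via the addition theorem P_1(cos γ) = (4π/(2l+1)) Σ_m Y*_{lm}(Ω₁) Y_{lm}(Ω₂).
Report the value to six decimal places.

Term-by-term m-sum for l=1 (normalisation 4π/3 = 4.188790):
  m=-1: +0.128263+0.087392i × -0.184171+0.016974i = -0.025106-0.013918i  (running Σ = -0.025106-0.013918i)
  m=0: +0.436526-0.000000i × -0.412696+0.000000i = -0.180153+0.000000i  (running Σ = -0.205258-0.013918i)
  m=1: -0.128263+0.087392i × +0.184171+0.016974i = -0.025106+0.013918i  (running Σ = -0.230364+0.000000i)
Σ over m = -0.230364+0.000000i; ×(4π/3) → -0.964947+0.000000i. Real part: -0.964947

-0.964947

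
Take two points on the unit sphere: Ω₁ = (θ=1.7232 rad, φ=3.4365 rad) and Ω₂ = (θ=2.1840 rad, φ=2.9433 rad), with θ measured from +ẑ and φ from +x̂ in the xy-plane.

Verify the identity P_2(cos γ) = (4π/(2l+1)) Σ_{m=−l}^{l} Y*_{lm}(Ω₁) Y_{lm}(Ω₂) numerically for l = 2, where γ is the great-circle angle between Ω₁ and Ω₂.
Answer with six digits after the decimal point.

Summing Y*_{l m}(θ₁,φ₁)·Y_{l m}(θ₂,φ₂) over m ∈ [−2, 2]; prefactor 4π/(2·2+1) = 2.513274:
  term(m=-2) = +0.053786+0.081313i   from Y*(Ω₁)=+0.313612+0.209897i, Y(Ω₂)=+0.238293+0.099791i
  term(m=-1) = +0.037126+0.019955i   from Y*(Ω₁)=+0.110920+0.033694i, Y(Ω₂)=+0.356468+0.071626i
  term(m=+0) = +0.000596+0.000000i   from Y*(Ω₁)=-0.293585-0.000000i, Y(Ω₂)=-0.002029+0.000000i
  term(m=+1) = +0.037126-0.019955i   from Y*(Ω₁)=-0.110920+0.033694i, Y(Ω₂)=-0.356468+0.071626i
  term(m=+2) = +0.053786-0.081313i   from Y*(Ω₁)=+0.313612-0.209897i, Y(Ω₂)=+0.238293-0.099791i
Accumulated sum +0.182419+0.000000i; after 4π/(2l+1) scaling, +0.458470+0.000000i ⇒ P_2 = 0.458470

0.458470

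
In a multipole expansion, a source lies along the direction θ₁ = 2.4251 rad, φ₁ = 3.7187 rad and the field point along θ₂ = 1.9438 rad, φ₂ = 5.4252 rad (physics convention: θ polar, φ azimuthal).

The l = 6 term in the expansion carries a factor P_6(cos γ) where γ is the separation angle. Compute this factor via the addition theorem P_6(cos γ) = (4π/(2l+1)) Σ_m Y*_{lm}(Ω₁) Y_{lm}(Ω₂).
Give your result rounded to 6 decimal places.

-0.096472

Expand P_6 via completeness: Σ_{m} conj(Y_{6,m}) at Ω₁ times Y_{6,m} at Ω₂ —
  [-6]  conj(Y_{6,-6})(Ω₁) = (-0.036781, -0.012232) ; Y_{6,-6}(Ω₂) = (0.132916, -0.285643) ; Δ = (-0.008383, 0.008880)
  [-5]  conj(Y_{6,-5})(Ω₁) = (-0.149154, 0.039049) ; Y_{6,-5}(Ω₂) = (0.175106, 0.389532) ; Δ = (-0.041329, -0.051263)
  [-4]  conj(Y_{6,-4})(Ω₁) = (-0.234597, 0.258151) ; Y_{6,-4}(Ω₂) = (-0.118457, -0.035394) ; Δ = (0.036927, -0.022277)
  [-3]  conj(Y_{6,-3})(Ω₁) = (-0.072405, 0.447170) ; Y_{6,-3}(Ω₂) = (-0.248792, 0.158640) ; Δ = (-0.052925, -0.122739)
  [-2]  conj(Y_{6,-2})(Ω₁) = (0.081625, 0.184473) ; Y_{6,-2}(Ω₂) = (0.033031, -0.225925) ; Δ = (0.044373, -0.012348)
  [-1]  conj(Y_{6,-1})(Ω₁) = (-0.237376, -0.154542) ; Y_{6,-1}(Ω₂) = (-0.146105, -0.169019) ; Δ = (0.008561, 0.062700)
  [+0]  conj(Y_{6,0})(Ω₁) = (-0.297236, -0.000000) ; Y_{6,0}(Ω₂) = (0.249804, 0.000000) ; Δ = (-0.074251, -0.000000)
  [+1]  conj(Y_{6,1})(Ω₁) = (0.237376, -0.154542) ; Y_{6,1}(Ω₂) = (0.146105, -0.169019) ; Δ = (0.008561, -0.062700)
  [+2]  conj(Y_{6,2})(Ω₁) = (0.081625, -0.184473) ; Y_{6,2}(Ω₂) = (0.033031, 0.225925) ; Δ = (0.044373, 0.012348)
  [+3]  conj(Y_{6,3})(Ω₁) = (0.072405, 0.447170) ; Y_{6,3}(Ω₂) = (0.248792, 0.158640) ; Δ = (-0.052925, 0.122739)
  [+4]  conj(Y_{6,4})(Ω₁) = (-0.234597, -0.258151) ; Y_{6,4}(Ω₂) = (-0.118457, 0.035394) ; Δ = (0.036927, 0.022277)
  [+5]  conj(Y_{6,5})(Ω₁) = (0.149154, 0.039049) ; Y_{6,5}(Ω₂) = (-0.175106, 0.389532) ; Δ = (-0.041329, 0.051263)
  [+6]  conj(Y_{6,6})(Ω₁) = (-0.036781, 0.012232) ; Y_{6,6}(Ω₂) = (0.132916, 0.285643) ; Δ = (-0.008383, -0.008880)
Σ over m = (-0.099801, -0.000000); ×(4π/13) → (-0.096472, -0.000000). Real part: -0.096472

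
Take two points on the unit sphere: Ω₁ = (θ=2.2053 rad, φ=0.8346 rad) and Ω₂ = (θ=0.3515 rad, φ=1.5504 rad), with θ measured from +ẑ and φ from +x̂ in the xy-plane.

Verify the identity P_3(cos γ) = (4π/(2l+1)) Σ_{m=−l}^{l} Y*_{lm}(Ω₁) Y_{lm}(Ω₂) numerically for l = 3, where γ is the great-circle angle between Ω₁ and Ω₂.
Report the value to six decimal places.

Expand P_3 via completeness: Σ_{m} conj(Y_{3,m}) at Ω₁ times Y_{3,m} at Ω₂ —
  m=-3: -0.17510 + 0.12977j × -0.00104 + 0.01700j = -0.00202 - 0.00311j  (running Σ = -0.00202 - 0.00311j)
  m=-2: 0.03860 - 0.39104j × -0.11365 - 0.00464j = -0.00620 + 0.04426j  (running Σ = -0.00822 + 0.04115j)
  m=-1: 0.13229 + 0.14599j × 0.00773 - 0.37906j = 0.05636 - 0.04902j  (running Σ = 0.04814 - 0.00786j)
  m=0: 0.27498 + 0.00000j × 0.49305 + 0.00000j = 0.13558 + 0.00000j  (running Σ = 0.18372 - 0.00786j)
  m=1: -0.13229 + 0.14599j × -0.00773 - 0.37906j = 0.05636 + 0.04902j  (running Σ = 0.24008 + 0.04115j)
  m=2: 0.03860 + 0.39104j × -0.11365 + 0.00464j = -0.00620 - 0.04426j  (running Σ = 0.23388 - 0.00311j)
  m=3: 0.17510 + 0.12977j × 0.00104 + 0.01700j = -0.00202 + 0.00311j  (running Σ = 0.23185 + 0.00000j)
Total Σ_m = 0.23185 + 0.00000j. Multiply by 1.795196: 0.41622 + 0.00000j. P_3(cos γ) = 0.416223

0.416223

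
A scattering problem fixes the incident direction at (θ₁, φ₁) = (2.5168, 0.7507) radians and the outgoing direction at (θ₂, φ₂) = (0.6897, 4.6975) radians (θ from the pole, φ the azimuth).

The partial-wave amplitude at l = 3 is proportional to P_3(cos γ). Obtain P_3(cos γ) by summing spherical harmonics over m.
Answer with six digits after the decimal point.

Expand P_3 via completeness: Σ_{m} conj(Y_{3,m}) at Ω₁ times Y_{3,m} at Ω₂ —
  term(m=-3) = 0.00671 + 0.00596j   from Y*(Ω₁)=-0.05259 + 0.06486j, Y(Ω₂)=0.00480 - 0.10738j
  term(m=-2) = 0.00359 + 0.09046j   from Y*(Ω₁)=-0.01967 - 0.28292j, Y(Ω₂)=-0.31907 - 0.00950j
  term(m=-1) = -0.12183 + 0.12676j   from Y*(Ω₁)=0.31644 + 0.29521j, Y(Ω₂)=-0.00605 + 0.40621j
  term(m=+0) = 0.00062 + 0.00000j   from Y*(Ω₁)=-0.08756 + 0.00000j, Y(Ω₂)=-0.00703 + 0.00000j
  term(m=+1) = -0.12183 - 0.12676j   from Y*(Ω₁)=-0.31644 + 0.29521j, Y(Ω₂)=0.00605 + 0.40621j
  term(m=+2) = 0.00359 - 0.09046j   from Y*(Ω₁)=-0.01967 + 0.28292j, Y(Ω₂)=-0.31907 + 0.00950j
  term(m=+3) = 0.00671 - 0.00596j   from Y*(Ω₁)=0.05259 + 0.06486j, Y(Ω₂)=-0.00480 - 0.10738j
Accumulated sum -0.22245 - 0.00000j; after 4π/(2l+1) scaling, -0.39935 - 0.00000j ⇒ P_3 = -0.399346

-0.399346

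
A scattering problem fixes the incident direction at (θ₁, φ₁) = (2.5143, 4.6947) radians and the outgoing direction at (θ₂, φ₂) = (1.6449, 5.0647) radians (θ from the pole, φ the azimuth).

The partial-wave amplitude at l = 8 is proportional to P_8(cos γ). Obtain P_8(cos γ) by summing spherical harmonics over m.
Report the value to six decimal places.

0.225860

Term-by-term m-sum for l=8 (normalisation 4π/17 = 0.739198):
  [-8]  conj(Y_{8,-8})(Ω₁) = +0.007189-0.001024i ; Y_{8,-8}(Ω₂) = -0.478129-0.160096i ; Δ = -0.003601-0.000661i
  [-7]  conj(Y_{8,-7})(Ω₁) = -0.004948-0.039756i ; Y_{8,-7}(Ω₂) = +0.093616-0.116858i ; Δ = -0.005109-0.003144i
  [-6]  conj(Y_{8,-6})(Ω₁) = -0.135182+0.014401i ; Y_{8,-6}(Ω₂) = -0.175606-0.290927i ; Δ = +0.027929+0.036799i
  [-5]  conj(Y_{8,-5})(Ω₁) = +0.027679+0.312133i ; Y_{8,-5}(Ω₂) = +0.170117-0.032851i ; Δ = +0.014962+0.052190i
  [-4]  conj(Y_{8,-4})(Ω₁) = +0.476026-0.033738i ; Y_{8,-4}(Ω₂) = +0.046255-0.283818i ; Δ = +0.012443-0.136665i
  [-3]  conj(Y_{8,-3})(Ω₁) = -0.020587-0.387578i ; Y_{8,-3}(Ω₂) = +0.159666+0.090122i ; Δ = +0.031642-0.063738i
  [-2]  conj(Y_{8,-2})(Ω₁) = +0.059584-0.002109i ; Y_{8,-2}(Ω₂) = +0.201227-0.171087i ; Δ = +0.011629-0.010618i
  [-1]  conj(Y_{8,-1})(Ω₁) = -0.007362-0.416124i ; Y_{8,-1}(Ω₂) = +0.064667+0.175894i ; Δ = +0.072718-0.028204i
  [+0]  conj(Y_{8,0})(Ω₁) = -0.076523-0.000000i ; Y_{8,0}(Ω₂) = +0.257154+0.000000i ; Δ = -0.019678-0.000000i
  [+1]  conj(Y_{8,1})(Ω₁) = +0.007362-0.416124i ; Y_{8,1}(Ω₂) = -0.064667+0.175894i ; Δ = +0.072718+0.028204i
  [+2]  conj(Y_{8,2})(Ω₁) = +0.059584+0.002109i ; Y_{8,2}(Ω₂) = +0.201227+0.171087i ; Δ = +0.011629+0.010618i
  [+3]  conj(Y_{8,3})(Ω₁) = +0.020587-0.387578i ; Y_{8,3}(Ω₂) = -0.159666+0.090122i ; Δ = +0.031642+0.063738i
  [+4]  conj(Y_{8,4})(Ω₁) = +0.476026+0.033738i ; Y_{8,4}(Ω₂) = +0.046255+0.283818i ; Δ = +0.012443+0.136665i
  [+5]  conj(Y_{8,5})(Ω₁) = -0.027679+0.312133i ; Y_{8,5}(Ω₂) = -0.170117-0.032851i ; Δ = +0.014962-0.052190i
  [+6]  conj(Y_{8,6})(Ω₁) = -0.135182-0.014401i ; Y_{8,6}(Ω₂) = -0.175606+0.290927i ; Δ = +0.027929-0.036799i
  [+7]  conj(Y_{8,7})(Ω₁) = +0.004948-0.039756i ; Y_{8,7}(Ω₂) = -0.093616-0.116858i ; Δ = -0.005109+0.003144i
  [+8]  conj(Y_{8,8})(Ω₁) = +0.007189+0.001024i ; Y_{8,8}(Ω₂) = -0.478129+0.160096i ; Δ = -0.003601+0.000661i
Accumulated sum +0.305548+0.000000i; after 4π/(2l+1) scaling, +0.225860+0.000000i ⇒ P_8 = 0.225860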